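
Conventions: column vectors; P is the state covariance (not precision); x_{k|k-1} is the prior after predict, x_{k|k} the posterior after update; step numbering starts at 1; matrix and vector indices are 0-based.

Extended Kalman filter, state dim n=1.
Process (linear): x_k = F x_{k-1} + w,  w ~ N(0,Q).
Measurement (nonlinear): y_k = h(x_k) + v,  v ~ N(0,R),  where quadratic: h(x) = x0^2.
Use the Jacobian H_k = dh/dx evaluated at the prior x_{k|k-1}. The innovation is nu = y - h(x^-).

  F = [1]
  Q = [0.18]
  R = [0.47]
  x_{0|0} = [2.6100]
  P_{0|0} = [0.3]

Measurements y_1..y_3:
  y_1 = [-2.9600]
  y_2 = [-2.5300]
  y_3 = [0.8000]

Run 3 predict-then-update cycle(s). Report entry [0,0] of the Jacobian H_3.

step 1: x^-=[2.6100]  P^-=[0.4800]  H_jac=[5.2200]  S=[13.5492]  K=[0.1849]  nu=[-9.7721]  x^+=[0.8029]  P^+=[0.0167]
step 2: x^-=[0.8029]  P^-=[0.1967]  H_jac=[1.6058]  S=[0.9771]  K=[0.3232]  nu=[-3.1746]  x^+=[-0.2231]  P^+=[0.0946]
step 3: x^-=[-0.2231]  P^-=[0.2746]  H_jac=[-0.4462]  S=[0.5247]  K=[-0.2335]  nu=[0.7502]  x^+=[-0.3983]  P^+=[0.2460]

H_jac[0,0] = -0.4462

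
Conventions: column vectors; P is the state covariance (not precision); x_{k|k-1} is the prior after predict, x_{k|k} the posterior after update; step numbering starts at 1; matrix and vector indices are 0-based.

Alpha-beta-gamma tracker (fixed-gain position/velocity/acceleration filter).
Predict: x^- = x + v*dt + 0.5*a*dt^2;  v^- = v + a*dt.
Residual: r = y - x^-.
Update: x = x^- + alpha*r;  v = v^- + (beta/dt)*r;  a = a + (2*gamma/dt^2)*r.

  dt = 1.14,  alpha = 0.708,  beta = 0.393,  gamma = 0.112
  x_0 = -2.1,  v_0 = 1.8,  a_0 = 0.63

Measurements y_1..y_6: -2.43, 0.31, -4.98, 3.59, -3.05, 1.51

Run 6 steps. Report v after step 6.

step 1: x_pred=0.3614  r=-2.7914  x^+=-1.6149  v^+=1.5559  a^+=0.1489
step 2: x_pred=0.2556  r=0.0544  x^+=0.2941  v^+=1.7444  a^+=0.1583
step 3: x_pred=2.3856  r=-7.3656  x^+=-2.8293  v^+=-0.6144  a^+=-1.1113
step 4: x_pred=-4.2517  r=7.8417  x^+=1.3002  v^+=0.8221  a^+=0.2403
step 5: x_pred=2.3936  r=-5.4436  x^+=-1.4605  v^+=-0.7805  a^+=-0.6979
step 6: x_pred=-2.8038  r=4.3138  x^+=0.2504  v^+=-0.0890  a^+=0.0456

v_post = -0.0890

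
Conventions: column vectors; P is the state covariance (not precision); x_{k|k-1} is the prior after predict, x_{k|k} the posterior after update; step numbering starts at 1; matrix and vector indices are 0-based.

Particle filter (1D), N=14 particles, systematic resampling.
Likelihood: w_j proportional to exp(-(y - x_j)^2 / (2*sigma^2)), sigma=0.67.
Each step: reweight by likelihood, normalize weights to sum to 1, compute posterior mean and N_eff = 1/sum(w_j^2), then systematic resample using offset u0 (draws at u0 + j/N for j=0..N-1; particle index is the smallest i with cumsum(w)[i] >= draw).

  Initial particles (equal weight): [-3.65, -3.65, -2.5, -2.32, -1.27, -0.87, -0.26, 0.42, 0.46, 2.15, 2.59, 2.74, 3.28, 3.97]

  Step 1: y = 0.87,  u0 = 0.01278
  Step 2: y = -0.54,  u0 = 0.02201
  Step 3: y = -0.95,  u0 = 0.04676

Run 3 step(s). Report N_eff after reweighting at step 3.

N_eff = 7.3326

step 1: w=[0.0000, 0.0000, 0.0000, 0.0000, 0.0029, 0.0161, 0.1133, 0.3748, 0.3895, 0.0757, 0.0174, 0.0096, 0.0007, 0.0000]  mean=0.5260  Neff=3.2110  idx=[5, 6, 7, 7, 7, 7, 7, 8, 8, 8, 8, 8, 8, 9]
step 2: w=[0.1592, 0.1647, 0.0644, 0.0644, 0.0644, 0.0644, 0.0644, 0.0590, 0.0590, 0.0590, 0.0590, 0.0590, 0.0590, 0.0001]  mean=0.1169  Neff=10.6267  idx=[0, 0, 1, 1, 1, 2, 3, 5, 6, 7, 8, 9, 10, 12]
step 3: w=[0.2072, 0.2072, 0.1228, 0.1228, 0.1228, 0.0258, 0.0258, 0.0258, 0.0258, 0.0228, 0.0228, 0.0228, 0.0228, 0.0228]  mean=-0.3606  Neff=7.3326  idx=[0, 0, 0, 1, 1, 1, 2, 3, 3, 4, 4, 6, 9, 12]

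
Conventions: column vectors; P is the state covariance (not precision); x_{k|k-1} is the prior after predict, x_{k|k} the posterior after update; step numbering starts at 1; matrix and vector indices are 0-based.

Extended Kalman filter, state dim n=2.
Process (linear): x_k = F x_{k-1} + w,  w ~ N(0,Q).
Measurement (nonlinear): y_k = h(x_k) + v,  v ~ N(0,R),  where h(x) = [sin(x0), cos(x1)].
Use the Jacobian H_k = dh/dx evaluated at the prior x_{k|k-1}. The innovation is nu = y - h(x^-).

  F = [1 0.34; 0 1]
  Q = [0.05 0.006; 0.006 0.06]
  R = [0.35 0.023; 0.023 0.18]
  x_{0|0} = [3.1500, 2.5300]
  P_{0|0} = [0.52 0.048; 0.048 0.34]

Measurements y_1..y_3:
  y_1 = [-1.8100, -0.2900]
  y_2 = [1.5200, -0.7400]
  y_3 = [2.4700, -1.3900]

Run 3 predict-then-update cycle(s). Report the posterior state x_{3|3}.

x_post = [8.1407, 2.9554]

step 1: x^-=[4.0102, 2.5300]  P^-=[0.6419 0.1696; 0.1696 0.4000]  H_jac=[-0.6459 0.0000; 0.0000 -0.5742]  S=[0.6178 0.0859; 0.0859 0.3119]  K=[-0.6527 -0.1325; -0.0779 -0.7150]  nu=[-1.0466, 0.5287]  x^+=[4.6233, 2.2335]  P^+=[0.3584 0.0677; 0.0677 0.2273]
step 2: x^-=[5.3827, 2.2335]  P^-=[0.4807 0.1509; 0.1509 0.2873]  H_jac=[0.6212 0.0000; 0.0000 -0.7883]  S=[0.5355 -0.0509; -0.0509 0.3585]  K=[0.5333 -0.2562; 0.1166 -0.6151]  nu=[2.3037, -0.1247]  x^+=[6.6431, 2.5789]  P^+=[0.2910 0.0429; 0.0429 0.1370]
step 3: x^-=[7.5199, 2.5789]  P^-=[0.3860 0.0955; 0.0955 0.1970]  H_jac=[0.3279 0.0000; 0.0000 -0.5335]  S=[0.3915 0.0063; 0.0063 0.2361]  K=[0.3269 -0.2246; 0.0872 -0.4476]  nu=[1.5253, -0.5442]  x^+=[8.1407, 2.9554]  P^+=[0.3332 0.0617; 0.0617 0.1473]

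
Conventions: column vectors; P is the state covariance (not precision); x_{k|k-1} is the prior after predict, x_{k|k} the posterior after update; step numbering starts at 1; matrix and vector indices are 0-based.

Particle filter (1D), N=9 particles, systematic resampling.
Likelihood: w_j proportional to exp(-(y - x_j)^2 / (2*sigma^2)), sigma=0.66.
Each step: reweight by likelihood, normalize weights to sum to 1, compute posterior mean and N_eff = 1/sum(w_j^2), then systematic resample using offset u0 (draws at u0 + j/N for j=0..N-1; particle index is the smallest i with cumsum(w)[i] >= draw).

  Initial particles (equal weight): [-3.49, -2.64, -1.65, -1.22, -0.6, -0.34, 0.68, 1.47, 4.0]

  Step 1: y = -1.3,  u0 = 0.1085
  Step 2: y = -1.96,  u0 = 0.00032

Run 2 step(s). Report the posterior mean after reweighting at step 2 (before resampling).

step 1: w=[0.0014, 0.0436, 0.2974, 0.3398, 0.1951, 0.1189, 0.0038, 0.0001, 0.0000]  mean=-1.1800  Neff=3.8755  idx=[2, 2, 2, 3, 3, 3, 4, 5, 6]
step 2: w=[0.2010, 0.2010, 0.2010, 0.1197, 0.1197, 0.1197, 0.0269, 0.0110, 0.0001]  mean=-1.4528  Neff=6.0604  idx=[0, 0, 1, 1, 2, 2, 3, 4, 5]

post_mean = -1.4528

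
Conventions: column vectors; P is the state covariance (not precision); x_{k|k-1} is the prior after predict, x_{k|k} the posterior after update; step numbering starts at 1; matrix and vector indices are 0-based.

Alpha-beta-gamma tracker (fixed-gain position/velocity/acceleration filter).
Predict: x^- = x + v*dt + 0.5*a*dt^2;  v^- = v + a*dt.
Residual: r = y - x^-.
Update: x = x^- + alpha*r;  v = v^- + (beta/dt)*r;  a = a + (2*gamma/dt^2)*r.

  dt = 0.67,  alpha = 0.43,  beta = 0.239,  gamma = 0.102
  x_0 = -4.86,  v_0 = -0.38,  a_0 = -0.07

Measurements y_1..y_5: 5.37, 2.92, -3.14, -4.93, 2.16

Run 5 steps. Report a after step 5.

a_post = -5.4934

step 1: x_pred=-5.1303  r=10.5003  x^+=-0.6152  v^+=3.3187  a^+=4.7018
step 2: x_pred=2.6637  r=0.2563  x^+=2.7739  v^+=6.5604  a^+=4.8183
step 3: x_pred=8.2508  r=-11.3908  x^+=3.3528  v^+=5.7253  a^+=-0.3582
step 4: x_pred=7.1083  r=-12.0383  x^+=1.9319  v^+=1.1911  a^+=-5.8290
step 5: x_pred=1.4215  r=0.7385  x^+=1.7391  v^+=-2.4509  a^+=-5.4934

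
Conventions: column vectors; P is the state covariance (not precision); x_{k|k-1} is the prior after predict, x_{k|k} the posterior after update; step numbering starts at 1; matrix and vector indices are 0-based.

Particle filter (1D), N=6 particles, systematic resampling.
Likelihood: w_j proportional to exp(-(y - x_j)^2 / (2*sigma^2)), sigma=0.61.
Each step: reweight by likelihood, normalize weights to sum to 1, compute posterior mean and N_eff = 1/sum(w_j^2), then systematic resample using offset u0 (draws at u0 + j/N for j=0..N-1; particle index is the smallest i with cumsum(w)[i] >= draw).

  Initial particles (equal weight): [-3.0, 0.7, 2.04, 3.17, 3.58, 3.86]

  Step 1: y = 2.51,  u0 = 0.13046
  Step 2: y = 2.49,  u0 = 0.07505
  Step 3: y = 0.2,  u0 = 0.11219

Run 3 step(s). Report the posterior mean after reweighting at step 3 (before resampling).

step 1: w=[0.0000, 0.0076, 0.4606, 0.3452, 0.1331, 0.0535]  mean=2.7223  Neff=2.8414  idx=[2, 2, 2, 3, 3, 5]
step 2: w=[0.2214, 0.2214, 0.2214, 0.1562, 0.1562, 0.0233]  mean=2.4354  Neff=5.0909  idx=[0, 1, 1, 2, 3, 4]
step 3: w=[0.2499, 0.2499, 0.2499, 0.2499, 0.0002, 0.0002]  mean=2.0404  Neff=4.0027  idx=[0, 1, 1, 2, 3, 3]

post_mean = 2.0404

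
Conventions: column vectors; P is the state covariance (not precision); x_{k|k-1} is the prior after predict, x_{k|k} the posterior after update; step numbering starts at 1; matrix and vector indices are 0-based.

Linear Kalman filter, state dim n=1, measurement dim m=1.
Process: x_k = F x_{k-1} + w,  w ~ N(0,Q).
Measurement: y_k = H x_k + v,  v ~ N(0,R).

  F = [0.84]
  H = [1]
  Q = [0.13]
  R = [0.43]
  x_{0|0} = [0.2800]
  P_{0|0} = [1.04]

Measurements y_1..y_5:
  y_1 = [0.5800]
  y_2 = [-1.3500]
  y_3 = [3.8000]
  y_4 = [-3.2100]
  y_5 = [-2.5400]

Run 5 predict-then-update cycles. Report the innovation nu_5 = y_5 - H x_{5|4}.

step 1: x^-=[0.2352]  P^-=[0.8638]  S=[1.2938]  K=[0.6677]  nu=[0.3448]  x^+=[0.4654]  P^+=[0.2871]
step 2: x^-=[0.3909]  P^-=[0.3326]  S=[0.7626]  K=[0.4361]  nu=[-1.7409]  x^+=[-0.3683]  P^+=[0.1875]
step 3: x^-=[-0.3094]  P^-=[0.2623]  S=[0.6923]  K=[0.3789]  nu=[4.1094]  x^+=[1.2477]  P^+=[0.1629]
step 4: x^-=[1.0480]  P^-=[0.2450]  S=[0.6750]  K=[0.3629]  nu=[-4.2580]  x^+=[-0.4973]  P^+=[0.1561]
step 5: x^-=[-0.4177]  P^-=[0.2401]  S=[0.6701]  K=[0.3583]  nu=[-2.1223]  x^+=[-1.1782]  P^+=[0.1541]

innov = [-2.1223]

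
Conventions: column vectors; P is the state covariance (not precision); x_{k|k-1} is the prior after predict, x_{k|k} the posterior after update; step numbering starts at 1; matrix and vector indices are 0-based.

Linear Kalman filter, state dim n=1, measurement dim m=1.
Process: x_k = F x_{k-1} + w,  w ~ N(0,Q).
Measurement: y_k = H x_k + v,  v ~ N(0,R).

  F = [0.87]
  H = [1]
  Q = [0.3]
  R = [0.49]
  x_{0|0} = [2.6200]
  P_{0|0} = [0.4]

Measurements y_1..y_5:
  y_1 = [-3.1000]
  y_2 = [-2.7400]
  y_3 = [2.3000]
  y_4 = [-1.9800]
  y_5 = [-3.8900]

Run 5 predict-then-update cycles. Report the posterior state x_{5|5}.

x_post = [-2.2858]

step 1: x^-=[2.2794]  P^-=[0.6028]  S=[1.0928]  K=[0.5516]  nu=[-5.3794]  x^+=[-0.6878]  P^+=[0.2703]
step 2: x^-=[-0.5984]  P^-=[0.5046]  S=[0.9946]  K=[0.5073]  nu=[-2.1416]  x^+=[-1.6849]  P^+=[0.2486]
step 3: x^-=[-1.4659]  P^-=[0.4882]  S=[0.9782]  K=[0.4991]  nu=[3.7659]  x^+=[0.4135]  P^+=[0.2445]
step 4: x^-=[0.3598]  P^-=[0.4851]  S=[0.9751]  K=[0.4975]  nu=[-2.3398]  x^+=[-0.8042]  P^+=[0.2438]
step 5: x^-=[-0.6997]  P^-=[0.4845]  S=[0.9745]  K=[0.4972]  nu=[-3.1903]  x^+=[-2.2858]  P^+=[0.2436]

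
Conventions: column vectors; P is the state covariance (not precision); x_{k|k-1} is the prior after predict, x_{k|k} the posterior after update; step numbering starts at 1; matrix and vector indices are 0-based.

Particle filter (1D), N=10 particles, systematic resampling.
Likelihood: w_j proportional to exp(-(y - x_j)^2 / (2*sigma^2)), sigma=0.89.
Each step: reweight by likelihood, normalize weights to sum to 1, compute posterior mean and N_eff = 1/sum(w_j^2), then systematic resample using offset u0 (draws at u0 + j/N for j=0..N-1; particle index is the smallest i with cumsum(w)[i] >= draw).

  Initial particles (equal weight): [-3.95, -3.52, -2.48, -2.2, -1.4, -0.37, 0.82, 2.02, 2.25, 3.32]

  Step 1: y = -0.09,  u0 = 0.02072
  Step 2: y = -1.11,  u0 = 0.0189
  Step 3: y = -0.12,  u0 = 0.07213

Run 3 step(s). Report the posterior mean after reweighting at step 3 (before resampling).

post_mean = -0.4835

step 1: w=[0.0000, 0.0003, 0.0132, 0.0292, 0.1640, 0.4612, 0.2873, 0.0292, 0.0153, 0.0003]  mean=-0.1683  Neff=3.0837  idx=[3, 4, 5, 5, 5, 5, 5, 6, 6, 6]
step 2: w=[0.0901, 0.1808, 0.1349, 0.1349, 0.1349, 0.1349, 0.1349, 0.0182, 0.0182, 0.0182]  mean=-0.6562  Neff=7.5289  idx=[0, 1, 1, 2, 3, 3, 4, 5, 6, 6]
step 3: w=[0.0087, 0.0474, 0.0474, 0.1281, 0.1281, 0.1281, 0.1281, 0.1281, 0.1281, 0.1281]  mean=-0.4835  Neff=8.3752  idx=[2, 3, 4, 5, 5, 6, 7, 8, 9, 9]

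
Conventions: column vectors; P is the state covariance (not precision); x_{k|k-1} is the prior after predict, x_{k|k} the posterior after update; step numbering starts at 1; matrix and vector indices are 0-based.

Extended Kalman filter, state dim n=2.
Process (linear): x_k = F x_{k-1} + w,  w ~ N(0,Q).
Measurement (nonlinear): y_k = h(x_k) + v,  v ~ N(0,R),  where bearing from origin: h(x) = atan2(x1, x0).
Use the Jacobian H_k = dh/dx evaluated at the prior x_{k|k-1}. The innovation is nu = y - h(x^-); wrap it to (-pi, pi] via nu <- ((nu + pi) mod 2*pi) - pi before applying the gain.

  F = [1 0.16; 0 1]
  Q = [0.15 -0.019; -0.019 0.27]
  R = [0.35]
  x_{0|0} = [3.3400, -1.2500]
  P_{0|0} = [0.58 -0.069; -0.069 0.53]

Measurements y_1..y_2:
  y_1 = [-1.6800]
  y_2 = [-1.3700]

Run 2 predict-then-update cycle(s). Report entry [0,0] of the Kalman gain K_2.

step 1: x^-=[3.1400, -1.2500]  P^-=[0.7215 -0.0032; -0.0032 0.8000]  H_jac=[0.1094 0.2749]  S=[0.4189]  K=[0.1864; 0.5242]  nu=[-1.3011]  x^+=[2.8975, -1.9320]  P^+=[0.7069 -0.0441; -0.0441 0.6849]
step 2: x^-=[2.5884, -1.9320]  P^-=[0.8603 0.0465; 0.0465 0.9549]  H_jac=[0.1852 0.2481]  S=[0.4426]  K=[0.3861; 0.5548]  nu=[-0.7288]  x^+=[2.3070, -2.3363]  P^+=[0.7944 -0.0483; -0.0483 0.8187]

K[0,0] = 0.3861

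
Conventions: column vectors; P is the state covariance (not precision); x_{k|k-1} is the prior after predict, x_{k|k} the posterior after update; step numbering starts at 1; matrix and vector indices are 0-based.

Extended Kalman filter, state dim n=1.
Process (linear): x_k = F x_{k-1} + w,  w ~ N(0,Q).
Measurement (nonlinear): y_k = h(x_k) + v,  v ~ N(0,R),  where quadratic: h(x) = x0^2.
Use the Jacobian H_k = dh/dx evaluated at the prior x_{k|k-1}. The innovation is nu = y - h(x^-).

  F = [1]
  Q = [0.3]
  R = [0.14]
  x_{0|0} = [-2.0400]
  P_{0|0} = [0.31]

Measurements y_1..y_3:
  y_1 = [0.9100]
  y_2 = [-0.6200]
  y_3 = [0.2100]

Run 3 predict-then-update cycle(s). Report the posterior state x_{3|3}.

x_post = [-0.4514]

step 1: x^-=[-2.0400]  P^-=[0.6100]  H_jac=[-4.0800]  S=[10.2943]  K=[-0.2418]  nu=[-3.2516]  x^+=[-1.2539]  P^+=[0.0083]
step 2: x^-=[-1.2539]  P^-=[0.3083]  H_jac=[-2.5078]  S=[2.0788]  K=[-0.3719]  nu=[-2.1922]  x^+=[-0.4386]  P^+=[0.0208]
step 3: x^-=[-0.4386]  P^-=[0.3208]  H_jac=[-0.8772]  S=[0.3868]  K=[-0.7274]  nu=[0.0176]  x^+=[-0.4514]  P^+=[0.1161]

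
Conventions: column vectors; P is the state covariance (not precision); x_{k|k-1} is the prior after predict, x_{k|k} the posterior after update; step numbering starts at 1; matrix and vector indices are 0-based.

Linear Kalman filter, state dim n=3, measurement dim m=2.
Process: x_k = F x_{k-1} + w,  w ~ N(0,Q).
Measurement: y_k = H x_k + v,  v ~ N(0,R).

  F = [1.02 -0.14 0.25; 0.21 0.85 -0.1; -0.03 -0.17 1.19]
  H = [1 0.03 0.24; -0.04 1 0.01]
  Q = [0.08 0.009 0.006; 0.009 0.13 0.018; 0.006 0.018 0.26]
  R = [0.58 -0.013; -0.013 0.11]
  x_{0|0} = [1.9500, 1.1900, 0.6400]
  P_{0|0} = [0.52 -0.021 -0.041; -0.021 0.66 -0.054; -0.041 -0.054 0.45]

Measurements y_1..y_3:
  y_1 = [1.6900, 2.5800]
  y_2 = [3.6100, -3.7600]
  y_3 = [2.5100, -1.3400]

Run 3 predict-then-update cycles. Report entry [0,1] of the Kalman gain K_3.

K[0,1] = 0.0774

step 1: x^-=[1.9824, 1.3570, 0.5008]  P^-=[0.6509 0.0028 0.1051; 0.0028 0.6377 -0.1988; 0.1051 -0.1988 0.9413]  S=[1.3335 -0.0626; -0.0626 0.7445]  K=[0.5077 0.0129; 0.0208 0.8554; 0.2325 -0.2405]  nu=[-0.4533, 1.2973]  x^+=[1.7690, 2.4573, 0.0834]  P^+=[0.3079 0.0077 -0.0575; 0.0077 0.0945 -0.0400; -0.0575 -0.0400 0.8192]
step 2: x^-=[1.4812, 2.4518, -0.3715]  P^-=[0.4247 0.0435 0.1803; 0.0435 0.2320 -0.1512; 0.1803 -0.1512 1.4435]  S=[1.1750 -0.0124; -0.0124 0.3362]  K=[0.4004 0.0989; 0.0192 0.6812; 0.4401 -0.4120]  nu=[2.1444, -6.1489]  x^+=[1.7317, -1.6954, 3.1055]  P^+=[0.2340 0.0152 -0.0146; 0.0152 0.0759 -0.0632; -0.0146 -0.0632 1.1544]
step 3: x^-=[2.7801, -1.3880, 3.9318]  P^-=[0.3897 0.0204 0.3371; 0.0204 0.2235 -0.2014; 0.3371 -0.2014 1.9239]  S=[1.2409 -0.0452; -0.0452 0.3284]  K=[0.3826 0.0774; 0.0074 0.6730; 0.6203 -0.5104]  nu=[-1.1720, 0.1199]  x^+=[2.3409, -1.3160, 3.1435]  P^+=[0.2088 0.0114 0.0490; 0.0114 0.0751 -0.0756; 0.0490 -0.0756 1.3322]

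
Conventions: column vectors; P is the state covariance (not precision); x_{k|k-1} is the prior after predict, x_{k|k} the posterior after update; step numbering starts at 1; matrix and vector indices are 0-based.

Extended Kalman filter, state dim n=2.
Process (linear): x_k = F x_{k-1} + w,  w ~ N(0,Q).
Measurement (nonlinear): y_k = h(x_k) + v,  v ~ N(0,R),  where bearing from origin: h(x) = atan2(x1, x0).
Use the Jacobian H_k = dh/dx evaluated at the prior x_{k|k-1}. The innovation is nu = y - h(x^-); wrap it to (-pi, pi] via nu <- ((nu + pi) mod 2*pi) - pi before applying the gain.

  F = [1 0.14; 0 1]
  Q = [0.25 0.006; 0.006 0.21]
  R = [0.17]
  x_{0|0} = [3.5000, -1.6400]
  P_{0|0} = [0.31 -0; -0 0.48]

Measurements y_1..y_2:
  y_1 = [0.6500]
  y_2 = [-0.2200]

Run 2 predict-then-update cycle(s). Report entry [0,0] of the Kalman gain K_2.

K[0,0] = 0.2955

step 1: x^-=[3.2704, -1.6400]  P^-=[0.5694 0.0732; 0.0732 0.6900]  H_jac=[0.1225 0.2443]  S=[0.2241]  K=[0.3911; 0.7922]  nu=[1.1148]  x^+=[3.7064, -0.7568]  P^+=[0.5351 0.0038; 0.0038 0.5493]
step 2: x^-=[3.6004, -0.7568]  P^-=[0.7969 0.0867; 0.0867 0.7593]  H_jac=[0.0559 0.2660]  S=[0.2288]  K=[0.2955; 0.9040]  nu=[-0.0128]  x^+=[3.5967, -0.7684]  P^+=[0.7770 0.0255; 0.0255 0.5724]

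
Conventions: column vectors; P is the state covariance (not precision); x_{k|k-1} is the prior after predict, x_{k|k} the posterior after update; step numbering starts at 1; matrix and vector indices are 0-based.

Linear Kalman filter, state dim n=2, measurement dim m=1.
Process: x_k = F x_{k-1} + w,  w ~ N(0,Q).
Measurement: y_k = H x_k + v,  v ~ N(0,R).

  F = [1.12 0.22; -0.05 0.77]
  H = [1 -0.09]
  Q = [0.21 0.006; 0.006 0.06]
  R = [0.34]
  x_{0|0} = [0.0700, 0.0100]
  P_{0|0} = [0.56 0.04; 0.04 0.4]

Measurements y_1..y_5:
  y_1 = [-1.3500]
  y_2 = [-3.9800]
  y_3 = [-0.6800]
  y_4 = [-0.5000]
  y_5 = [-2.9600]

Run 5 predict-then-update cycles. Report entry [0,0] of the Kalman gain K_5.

K[0,0] = 0.5912

step 1: x^-=[0.0806, 0.0042]  P^-=[0.9515 0.0765; 0.0765 0.2955]  S=[1.2802]  K=[0.7379; 0.0390]  nu=[-1.4302]  x^+=[-0.9748, -0.0515]  P^+=[0.2545 0.0397; 0.0397 0.2935]
step 2: x^-=[-1.1031, 0.0091]  P^-=[0.5629 0.0752; 0.0752 0.2316]  S=[0.8913]  K=[0.6240; 0.0610]  nu=[-2.8761]  x^+=[-2.8978, -0.1665]  P^+=[0.2159 0.0413; 0.0413 0.2283]
step 3: x^-=[-3.2822, 0.0167]  P^-=[0.5122 0.0677; 0.0677 0.1927]  S=[0.8416]  K=[0.6014; 0.0599]  nu=[2.6037]  x^+=[-1.7164, 0.1727]  P^+=[0.2078 0.0374; 0.0374 0.1897]
step 4: x^-=[-1.8843, 0.2188]  P^-=[0.4983 0.0584; 0.0584 0.1701]  S=[0.8292]  K=[0.5946; 0.0519]  nu=[1.4040]  x^+=[-1.0494, 0.2917]  P^+=[0.2051 0.0328; 0.0328 0.1679]
step 5: x^-=[-1.1112, 0.2771]  P^-=[0.4916 0.0508; 0.0508 0.1575]  S=[0.8237]  K=[0.5912; 0.0445]  nu=[-1.8239]  x^+=[-2.1895, 0.1959]  P^+=[0.2036 0.0292; 0.0292 0.1559]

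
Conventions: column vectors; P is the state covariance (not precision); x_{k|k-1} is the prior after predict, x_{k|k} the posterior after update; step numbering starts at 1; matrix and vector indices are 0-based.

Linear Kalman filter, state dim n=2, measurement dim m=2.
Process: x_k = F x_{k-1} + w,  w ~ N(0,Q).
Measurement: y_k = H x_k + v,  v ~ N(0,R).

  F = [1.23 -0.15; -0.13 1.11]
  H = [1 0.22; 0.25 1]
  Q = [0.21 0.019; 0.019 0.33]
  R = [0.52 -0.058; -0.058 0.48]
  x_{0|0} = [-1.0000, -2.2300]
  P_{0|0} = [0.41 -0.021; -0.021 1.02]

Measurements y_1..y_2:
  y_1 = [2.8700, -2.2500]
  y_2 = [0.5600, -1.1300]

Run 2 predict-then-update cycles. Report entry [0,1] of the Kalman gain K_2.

step 1: x^-=[-0.8955, -2.3453]  P^-=[0.8610 -0.2455; -0.2455 1.5997]  S=[1.3504 0.2502; 0.2502 2.0108]  K=[0.6145 -0.0915; -0.0644 0.7731]  nu=[4.2815, 0.3192]  x^+=[1.7064, -2.3743]  P^+=[0.3623 -0.1701; -0.1701 0.4173]
step 2: x^-=[2.4550, -2.8573]  P^-=[0.8303 -0.3440; -0.3440 0.8994]  S=[1.2425 -0.0155; -0.0155 1.2593]  K=[0.6061 -0.1009; -0.1096 0.6446]  nu=[-1.2664, 1.1135]  x^+=[1.5751, -2.0007]  P^+=[0.3592 -0.1734; -0.1734 0.3591]

K[0,1] = -0.1009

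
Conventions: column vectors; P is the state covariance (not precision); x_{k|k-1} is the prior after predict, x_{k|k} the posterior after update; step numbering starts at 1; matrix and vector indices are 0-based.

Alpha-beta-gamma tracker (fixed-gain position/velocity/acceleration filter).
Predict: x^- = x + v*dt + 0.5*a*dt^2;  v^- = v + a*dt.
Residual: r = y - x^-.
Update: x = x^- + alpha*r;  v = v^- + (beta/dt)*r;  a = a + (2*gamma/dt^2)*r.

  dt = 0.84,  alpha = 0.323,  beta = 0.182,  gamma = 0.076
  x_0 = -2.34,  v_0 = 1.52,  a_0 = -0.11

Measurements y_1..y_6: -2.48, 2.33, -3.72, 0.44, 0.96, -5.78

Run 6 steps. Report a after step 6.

a_post = -1.6669

step 1: x_pred=-1.1020  r=-1.3780  x^+=-1.5471  v^+=1.1290  a^+=-0.4068
step 2: x_pred=-0.7422  r=3.0722  x^+=0.2501  v^+=1.4529  a^+=0.2550
step 3: x_pred=1.5605  r=-5.2805  x^+=-0.1451  v^+=0.5230  a^+=-0.8826
step 4: x_pred=-0.0171  r=0.4571  x^+=0.1305  v^+=-0.1193  a^+=-0.7841
step 5: x_pred=-0.2463  r=1.2063  x^+=0.1433  v^+=-0.5165  a^+=-0.5242
step 6: x_pred=-0.4755  r=-5.3045  x^+=-2.1889  v^+=-2.1062  a^+=-1.6669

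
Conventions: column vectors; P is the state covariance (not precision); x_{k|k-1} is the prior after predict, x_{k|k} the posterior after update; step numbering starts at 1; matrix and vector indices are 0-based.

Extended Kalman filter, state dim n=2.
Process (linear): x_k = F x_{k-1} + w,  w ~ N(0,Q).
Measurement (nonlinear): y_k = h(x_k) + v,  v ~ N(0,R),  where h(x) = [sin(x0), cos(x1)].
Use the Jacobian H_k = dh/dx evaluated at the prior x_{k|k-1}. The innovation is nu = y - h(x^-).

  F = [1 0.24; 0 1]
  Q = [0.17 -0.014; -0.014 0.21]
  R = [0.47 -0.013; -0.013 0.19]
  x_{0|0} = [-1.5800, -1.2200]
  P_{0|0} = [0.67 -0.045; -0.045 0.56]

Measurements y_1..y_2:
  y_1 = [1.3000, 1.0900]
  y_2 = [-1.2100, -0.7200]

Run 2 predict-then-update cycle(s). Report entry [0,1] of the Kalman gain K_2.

K[0,1] = -0.0005

step 1: x^-=[-1.8728, -1.2200]  P^-=[0.8507 0.0754; 0.0754 0.7700]  H_jac=[-0.2974 0.0000; 0.0000 0.9391]  S=[0.5453 -0.0341; -0.0341 0.8691]  K=[-0.4601 0.0634; 0.0109 0.8325]  nu=[2.2547, 0.7464]  x^+=[-2.8628, -0.5742]  P^+=[0.7298 0.0192; 0.0192 0.1683]
step 2: x^-=[-3.0006, -0.5742]  P^-=[0.9187 0.0456; 0.0456 0.3783]  H_jac=[-0.9901 0.0000; 0.0000 0.5431]  S=[1.3705 -0.0375; -0.0375 0.3016]  K=[-0.6637 -0.0005; -0.0143 0.6795]  nu=[-1.0695, -1.5596]  x^+=[-2.2901, -1.6185]  P^+=[0.3150 0.0157; 0.0157 0.2380]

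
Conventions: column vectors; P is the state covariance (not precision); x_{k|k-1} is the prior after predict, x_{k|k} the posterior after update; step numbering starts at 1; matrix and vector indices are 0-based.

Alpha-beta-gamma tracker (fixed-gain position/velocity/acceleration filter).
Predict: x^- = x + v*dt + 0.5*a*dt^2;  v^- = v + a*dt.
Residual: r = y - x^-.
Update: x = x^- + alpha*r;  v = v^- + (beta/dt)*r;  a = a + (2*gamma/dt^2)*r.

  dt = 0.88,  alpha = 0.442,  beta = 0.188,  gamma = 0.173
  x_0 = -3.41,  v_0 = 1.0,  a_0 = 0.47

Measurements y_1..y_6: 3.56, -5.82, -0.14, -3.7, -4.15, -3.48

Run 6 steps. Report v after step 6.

v_post = -8.3311

step 1: x_pred=-2.3480  r=5.9080  x^+=0.2633  v^+=2.6758  a^+=3.1097
step 2: x_pred=3.8221  r=-9.6421  x^+=-0.4397  v^+=3.3524  a^+=-1.1984
step 3: x_pred=2.0464  r=-2.1864  x^+=1.0800  v^+=1.8307  a^+=-2.1752
step 4: x_pred=1.8488  r=-5.5488  x^+=-0.6038  v^+=-1.2689  a^+=-4.6544
step 5: x_pred=-3.5226  r=-0.6274  x^+=-3.7999  v^+=-5.4988  a^+=-4.9348
step 6: x_pred=-10.5496  r=7.0696  x^+=-7.4248  v^+=-8.3311  a^+=-1.7761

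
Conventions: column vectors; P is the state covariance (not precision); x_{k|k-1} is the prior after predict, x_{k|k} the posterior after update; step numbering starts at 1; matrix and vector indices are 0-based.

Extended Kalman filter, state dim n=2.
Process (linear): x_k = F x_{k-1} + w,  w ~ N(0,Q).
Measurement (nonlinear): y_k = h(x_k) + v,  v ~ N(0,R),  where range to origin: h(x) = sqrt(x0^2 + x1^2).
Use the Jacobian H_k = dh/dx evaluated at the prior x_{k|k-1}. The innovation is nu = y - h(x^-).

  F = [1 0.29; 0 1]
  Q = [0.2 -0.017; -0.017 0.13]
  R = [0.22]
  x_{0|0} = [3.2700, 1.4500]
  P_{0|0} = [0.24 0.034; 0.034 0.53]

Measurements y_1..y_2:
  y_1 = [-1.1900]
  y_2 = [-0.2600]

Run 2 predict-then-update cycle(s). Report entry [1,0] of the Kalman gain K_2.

step 1: x^-=[3.6905, 1.4500]  P^-=[0.5043 0.1707; 0.1707 0.6600]  H_jac=[0.9307 0.3657]  S=[0.8613]  K=[0.6174; 0.4647]  nu=[-5.1551]  x^+=[0.5076, -0.9455]  P^+=[0.1760 -0.0764; -0.0764 0.4740]
step 2: x^-=[0.2335, -0.9455]  P^-=[0.3715 0.0441; 0.0441 0.6040]  H_jac=[0.2397 -0.9708]  S=[0.7902]  K=[0.0586; -0.7288]  nu=[-1.2339]  x^+=[0.1612, -0.0462]  P^+=[0.3688 0.0778; 0.0778 0.1844]

K[1,0] = -0.7288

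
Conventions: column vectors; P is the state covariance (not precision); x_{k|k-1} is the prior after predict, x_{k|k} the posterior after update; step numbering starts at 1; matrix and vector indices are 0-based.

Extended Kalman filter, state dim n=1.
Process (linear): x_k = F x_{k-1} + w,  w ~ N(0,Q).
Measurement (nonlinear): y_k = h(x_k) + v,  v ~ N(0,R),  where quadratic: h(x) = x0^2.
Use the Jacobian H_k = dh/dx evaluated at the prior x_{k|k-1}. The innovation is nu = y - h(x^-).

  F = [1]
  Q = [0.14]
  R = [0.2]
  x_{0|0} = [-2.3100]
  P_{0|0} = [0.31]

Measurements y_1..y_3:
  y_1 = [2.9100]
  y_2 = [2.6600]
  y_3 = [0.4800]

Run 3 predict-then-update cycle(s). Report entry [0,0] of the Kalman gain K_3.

K[0,0] = -0.2703

step 1: x^-=[-2.3100]  P^-=[0.4500]  H_jac=[-4.6200]  S=[9.8050]  K=[-0.2120]  nu=[-2.4261]  x^+=[-1.7956]  P^+=[0.0092]
step 2: x^-=[-1.7956]  P^-=[0.1492]  H_jac=[-3.5912]  S=[2.1239]  K=[-0.2522]  nu=[-0.5641]  x^+=[-1.6533]  P^+=[0.0140]
step 3: x^-=[-1.6533]  P^-=[0.1540]  H_jac=[-3.3066]  S=[1.8843]  K=[-0.2703]  nu=[-2.2534]  x^+=[-1.0441]  P^+=[0.0164]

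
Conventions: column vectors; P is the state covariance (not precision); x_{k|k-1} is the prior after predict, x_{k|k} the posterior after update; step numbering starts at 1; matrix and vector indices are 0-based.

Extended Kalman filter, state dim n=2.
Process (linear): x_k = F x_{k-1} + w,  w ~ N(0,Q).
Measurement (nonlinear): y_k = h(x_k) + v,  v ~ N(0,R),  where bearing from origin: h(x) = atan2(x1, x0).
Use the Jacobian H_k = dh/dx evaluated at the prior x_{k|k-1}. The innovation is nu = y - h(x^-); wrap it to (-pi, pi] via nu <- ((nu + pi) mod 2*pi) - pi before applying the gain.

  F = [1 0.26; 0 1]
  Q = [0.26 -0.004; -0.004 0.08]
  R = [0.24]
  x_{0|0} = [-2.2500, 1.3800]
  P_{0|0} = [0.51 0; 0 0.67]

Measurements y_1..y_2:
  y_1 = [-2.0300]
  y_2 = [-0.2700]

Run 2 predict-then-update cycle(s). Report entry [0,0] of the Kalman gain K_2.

K[0,0] = -0.1524

step 1: x^-=[-1.8912, 1.3800]  P^-=[0.8153 0.1702; 0.1702 0.7500]  H_jac=[-0.2518 -0.3450]  S=[0.4105]  K=[-0.6430; -0.7347]  nu=[1.7420]  x^+=[-3.0114, 0.1001]  P^+=[0.6455 -0.0238; -0.0238 0.5284]
step 2: x^-=[-2.9853, 0.1001]  P^-=[0.9289 0.1096; 0.1096 0.6084]  H_jac=[-0.0112 -0.3346]  S=[0.3091]  K=[-0.1524; -0.6626]  nu=[2.9051]  x^+=[-3.4281, -1.8249]  P^+=[0.9217 0.0784; 0.0784 0.4727]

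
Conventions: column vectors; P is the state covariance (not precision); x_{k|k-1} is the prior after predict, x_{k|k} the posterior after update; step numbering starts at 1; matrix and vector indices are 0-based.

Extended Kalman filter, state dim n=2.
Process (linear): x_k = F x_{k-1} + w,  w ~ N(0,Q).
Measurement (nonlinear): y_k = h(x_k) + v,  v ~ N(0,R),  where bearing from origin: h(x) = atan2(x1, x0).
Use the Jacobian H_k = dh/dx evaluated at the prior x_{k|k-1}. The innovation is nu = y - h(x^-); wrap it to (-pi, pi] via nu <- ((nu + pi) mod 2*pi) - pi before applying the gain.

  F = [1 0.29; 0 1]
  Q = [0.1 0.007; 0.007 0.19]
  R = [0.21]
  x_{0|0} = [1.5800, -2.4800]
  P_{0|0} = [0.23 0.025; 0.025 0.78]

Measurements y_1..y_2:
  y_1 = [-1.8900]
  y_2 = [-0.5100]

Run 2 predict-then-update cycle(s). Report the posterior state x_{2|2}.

step 1: x^-=[0.8608, -2.4800]  P^-=[0.4101 0.2582; 0.2582 0.9700]  H_jac=[0.3599 0.1249]  S=[0.3015]  K=[0.5965; 0.7102]  nu=[-0.6533]  x^+=[0.4711, -2.9439]  P^+=[0.3028 0.1305; 0.1305 0.8180]
step 2: x^-=[-0.3827, -2.9439]  P^-=[0.5473 0.3747; 0.3747 1.0080]  H_jac=[0.3340 -0.0434]  S=[0.2621]  K=[0.6354; 0.3106]  nu=[1.1901]  x^+=[0.3735, -2.5743]  P^+=[0.4415 0.3230; 0.3230 0.9827]

x_post = [0.3735, -2.5743]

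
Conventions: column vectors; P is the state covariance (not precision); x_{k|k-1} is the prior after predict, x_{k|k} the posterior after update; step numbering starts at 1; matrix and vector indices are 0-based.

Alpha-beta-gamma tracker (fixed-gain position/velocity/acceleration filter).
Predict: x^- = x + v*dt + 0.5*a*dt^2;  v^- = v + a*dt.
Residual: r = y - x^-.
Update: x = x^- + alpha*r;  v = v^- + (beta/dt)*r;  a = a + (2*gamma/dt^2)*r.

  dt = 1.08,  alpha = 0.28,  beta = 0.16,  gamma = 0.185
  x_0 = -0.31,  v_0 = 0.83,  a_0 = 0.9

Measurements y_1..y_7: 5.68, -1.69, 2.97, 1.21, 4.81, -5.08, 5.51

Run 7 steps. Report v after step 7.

step 1: x_pred=1.1113  r=4.5687  x^+=2.3905  v^+=2.4788  a^+=2.3493
step 2: x_pred=6.4378  r=-8.1278  x^+=4.1620  v^+=3.8119  a^+=-0.2290
step 3: x_pred=8.1453  r=-5.1753  x^+=6.6963  v^+=2.7979  a^+=-1.8707
step 4: x_pred=8.6270  r=-7.4170  x^+=6.5503  v^+=-0.3212  a^+=-4.2235
step 5: x_pred=3.7402  r=1.0698  x^+=4.0397  v^+=-4.7241  a^+=-3.8841
step 6: x_pred=-3.3275  r=-1.7525  x^+=-3.8182  v^+=-9.1786  a^+=-4.4400
step 7: x_pred=-16.3205  r=21.8305  x^+=-10.2080  v^+=-10.7397  a^+=2.4849

v_post = -10.7397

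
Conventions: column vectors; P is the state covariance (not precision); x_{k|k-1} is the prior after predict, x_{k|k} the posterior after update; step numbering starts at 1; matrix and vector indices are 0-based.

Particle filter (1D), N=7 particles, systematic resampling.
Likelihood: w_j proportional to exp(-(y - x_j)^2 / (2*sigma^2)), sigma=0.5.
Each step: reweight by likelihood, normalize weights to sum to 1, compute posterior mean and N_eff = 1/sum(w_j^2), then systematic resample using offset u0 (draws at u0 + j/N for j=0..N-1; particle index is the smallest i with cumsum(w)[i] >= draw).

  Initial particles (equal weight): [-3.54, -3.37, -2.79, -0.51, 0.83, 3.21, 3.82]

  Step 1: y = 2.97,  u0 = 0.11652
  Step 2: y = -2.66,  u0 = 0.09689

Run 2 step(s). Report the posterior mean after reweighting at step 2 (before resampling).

step 1: w=[0.0000, 0.0000, 0.0000, 0.0000, 0.0001, 0.7907, 0.2092]  mean=3.3374  Neff=1.4947  idx=[5, 5, 5, 5, 5, 6, 6]
step 2: w=[0.2000, 0.2000, 0.2000, 0.2000, 0.2000, 0.0000, 0.0000]  mean=3.2100  Neff=5.0000  idx=[0, 1, 1, 2, 3, 4, 4]

post_mean = 3.2100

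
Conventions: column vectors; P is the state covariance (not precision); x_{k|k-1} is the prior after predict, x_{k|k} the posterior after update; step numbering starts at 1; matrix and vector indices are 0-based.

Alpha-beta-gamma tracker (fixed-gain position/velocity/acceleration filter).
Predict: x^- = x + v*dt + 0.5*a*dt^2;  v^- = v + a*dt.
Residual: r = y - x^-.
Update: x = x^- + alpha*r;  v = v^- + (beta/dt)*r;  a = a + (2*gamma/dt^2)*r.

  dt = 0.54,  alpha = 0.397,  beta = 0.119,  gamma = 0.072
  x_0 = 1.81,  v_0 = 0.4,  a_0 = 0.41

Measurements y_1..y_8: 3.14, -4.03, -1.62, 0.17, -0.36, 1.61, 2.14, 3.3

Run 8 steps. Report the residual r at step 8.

resid = 3.7236

step 1: x_pred=2.0858  r=1.0542  x^+=2.5043  v^+=0.8537  a^+=0.9306
step 2: x_pred=3.1010  r=-7.1310  x^+=0.2700  v^+=-0.2152  a^+=-2.5909
step 3: x_pred=-0.2240  r=-1.3960  x^+=-0.7782  v^+=-1.9219  a^+=-3.2803
step 4: x_pred=-2.2943  r=2.4643  x^+=-1.3160  v^+=-3.1502  a^+=-2.0633
step 5: x_pred=-3.3179  r=2.9579  x^+=-2.1436  v^+=-3.6126  a^+=-0.6026
step 6: x_pred=-4.1823  r=5.7923  x^+=-1.8827  v^+=-2.6615  a^+=2.2578
step 7: x_pred=-2.9908  r=5.1308  x^+=-0.9539  v^+=-0.3117  a^+=4.7915
step 8: x_pred=-0.4236  r=3.7236  x^+=1.0547  v^+=3.0963  a^+=6.6303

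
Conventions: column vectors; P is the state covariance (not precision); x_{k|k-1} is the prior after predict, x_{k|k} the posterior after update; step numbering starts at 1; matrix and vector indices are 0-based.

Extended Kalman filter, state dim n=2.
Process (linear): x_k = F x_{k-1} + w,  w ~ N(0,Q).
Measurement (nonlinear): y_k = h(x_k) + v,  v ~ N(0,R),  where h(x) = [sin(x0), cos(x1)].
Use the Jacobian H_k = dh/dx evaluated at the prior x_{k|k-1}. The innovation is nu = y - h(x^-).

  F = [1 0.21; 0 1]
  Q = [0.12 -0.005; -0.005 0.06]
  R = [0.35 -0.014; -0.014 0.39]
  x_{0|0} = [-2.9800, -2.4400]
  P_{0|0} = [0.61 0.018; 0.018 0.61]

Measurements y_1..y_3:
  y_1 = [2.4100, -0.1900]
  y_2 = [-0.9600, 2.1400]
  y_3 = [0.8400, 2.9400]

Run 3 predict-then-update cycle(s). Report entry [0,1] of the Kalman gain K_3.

K[0,1] = 0.0684

step 1: x^-=[-3.4924, -2.4400]  P^-=[0.7645 0.1411; 0.1411 0.6700]  H_jac=[-0.9391 0.0000; 0.0000 0.6454]  S=[1.0242 -0.0995; -0.0995 0.6691]  K=[-0.6978 0.0323; -0.0676 0.6362]  nu=[2.0663, 0.5738]  x^+=[-4.9158, -2.2145]  P^+=[0.2606 0.0347; 0.0347 0.3859]
step 2: x^-=[-5.3808, -2.2145]  P^-=[0.4121 0.1107; 0.1107 0.4459]  H_jac=[0.6198 0.0000; 0.0000 0.7999]  S=[0.5083 0.0409; 0.0409 0.6753]  K=[0.4944 0.1012; 0.0930 0.5225]  nu=[-1.7448, 2.7402]  x^+=[-5.9661, -0.9448]  P^+=[0.2769 0.0407; 0.0407 0.2532]
step 3: x^-=[-6.1645, -0.9448]  P^-=[0.4252 0.0889; 0.0889 0.3132]  H_jac=[0.9930 0.0000; 0.0000 0.8104]  S=[0.7692 0.0575; 0.0575 0.5957]  K=[0.5437 0.0684; 0.0835 0.4180]  nu=[0.7216, 2.3541]  x^+=[-5.6111, 0.0994]  P^+=[0.1907 0.0235; 0.0235 0.1997]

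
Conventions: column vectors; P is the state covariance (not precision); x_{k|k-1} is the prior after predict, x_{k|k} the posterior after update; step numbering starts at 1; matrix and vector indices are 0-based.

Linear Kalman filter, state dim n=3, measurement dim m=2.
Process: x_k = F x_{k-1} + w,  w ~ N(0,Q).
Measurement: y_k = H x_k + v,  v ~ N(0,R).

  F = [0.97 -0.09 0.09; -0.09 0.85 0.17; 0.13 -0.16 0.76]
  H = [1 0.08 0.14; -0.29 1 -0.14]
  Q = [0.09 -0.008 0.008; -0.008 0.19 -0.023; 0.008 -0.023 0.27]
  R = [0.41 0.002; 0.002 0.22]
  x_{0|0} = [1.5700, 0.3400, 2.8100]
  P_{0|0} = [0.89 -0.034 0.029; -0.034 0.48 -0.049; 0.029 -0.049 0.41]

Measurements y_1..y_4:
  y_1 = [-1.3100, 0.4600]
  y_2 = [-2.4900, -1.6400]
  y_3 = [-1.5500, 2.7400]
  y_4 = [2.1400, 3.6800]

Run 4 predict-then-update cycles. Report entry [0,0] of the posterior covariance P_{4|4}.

P_post[0,0] = 0.1396

step 1: x^-=[1.7452, 0.6254, 2.2853]  P^-=[0.9464 -0.1429 0.1866; -0.1429 0.5460 -0.0816; 0.1866 -0.0816 0.5532]  S=[1.3983 -0.4234; -0.4234 0.9773]  K=[0.6330 -0.1795; 0.1225 0.6658; 0.1360 -0.1592]  nu=[-3.4252, 0.6606]  x^+=[-0.5414, 0.6457, 1.7144]  P^+=[0.2584 0.0347 -0.0147; 0.0347 0.1608 0.0288; -0.0147 0.0288 0.4842]
step 2: x^-=[-0.4290, 0.8890, 1.1292]  P^-=[0.3293 -0.0071 0.0569; -0.0071 0.3257 0.0375; 0.0569 0.0375 0.5468]  S=[0.7677 -0.0906; -0.0906 0.5824]  K=[0.4239 -0.1240; 0.0986 0.5692; 0.1696 -0.0690]  nu=[-2.2902, -2.4954]  x^+=[-1.0906, -0.7571, 0.9132]  P^+=[0.1729 0.0226 -0.0079; 0.0226 0.1398 0.0557; -0.0079 0.0557 0.5199]
step 3: x^-=[-0.9075, -0.3902, 0.6734]  P^-=[0.2518 -0.0048 0.0531; -0.0048 0.3203 0.0608; 0.0531 0.0608 0.5607]  S=[0.6903 -0.0629; -0.0629 0.5625]  K=[0.3649 -0.1108; 0.0941 0.5672; 0.1943 -0.0372]  nu=[-0.7055, 2.9613]  x^+=[-1.4931, 1.2231, 0.4261]  P^+=[0.1479 0.0192 -0.0004; 0.0192 0.1399 0.0667; -0.0004 0.0667 0.5330]
step 4: x^-=[-1.5201, 1.2465, -0.0660]  P^-=[0.2301 -0.0035 0.0561; -0.0035 0.3240 0.0688; 0.0561 0.0688 0.5668]  S=[0.6700 -0.0546; -0.0546 0.5618]  K=[0.3462 -0.1053; 0.0944 0.5706; 0.2082 -0.0275]  nu=[3.5696, 1.9835]  x^+=[-0.4932, 2.7151, 0.6226]  P^+=[0.1396 0.0186 0.0045; 0.0186 0.1410 0.0708; 0.0045 0.0708 0.5368]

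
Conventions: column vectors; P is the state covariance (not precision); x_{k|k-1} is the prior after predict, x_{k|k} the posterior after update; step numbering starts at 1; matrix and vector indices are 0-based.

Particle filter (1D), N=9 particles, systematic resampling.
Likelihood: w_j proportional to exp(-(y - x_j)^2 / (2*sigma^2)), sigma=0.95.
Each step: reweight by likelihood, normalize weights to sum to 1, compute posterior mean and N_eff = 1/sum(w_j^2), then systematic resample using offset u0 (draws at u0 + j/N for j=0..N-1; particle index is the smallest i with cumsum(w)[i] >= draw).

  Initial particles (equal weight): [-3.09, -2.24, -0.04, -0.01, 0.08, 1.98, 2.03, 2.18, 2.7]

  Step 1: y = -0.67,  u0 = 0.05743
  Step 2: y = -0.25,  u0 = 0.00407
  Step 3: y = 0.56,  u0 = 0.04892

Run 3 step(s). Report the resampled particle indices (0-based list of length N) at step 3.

step 1: w=[0.0146, 0.0957, 0.3011, 0.2947, 0.2747, 0.0077, 0.0066, 0.0042, 0.0007]  mean=-0.2131  Neff=3.8100  idx=[1, 2, 2, 2, 3, 3, 4, 4, 4]
step 2: w=[0.0143, 0.1251, 0.1251, 0.1251, 0.1242, 0.1242, 0.1207, 0.1207, 0.1207]  mean=-0.0205  Neff=8.2177  idx=[0, 1, 2, 3, 4, 5, 6, 7, 8]
step 3: w=[0.0019, 0.1208, 0.1208, 0.1208, 0.1232, 0.1232, 0.1298, 0.1298, 0.1298]  mean=0.0099  Neff=8.0223  idx=[1, 2, 3, 4, 5, 5, 6, 7, 8]

resampled_idx = [1, 2, 3, 4, 5, 5, 6, 7, 8]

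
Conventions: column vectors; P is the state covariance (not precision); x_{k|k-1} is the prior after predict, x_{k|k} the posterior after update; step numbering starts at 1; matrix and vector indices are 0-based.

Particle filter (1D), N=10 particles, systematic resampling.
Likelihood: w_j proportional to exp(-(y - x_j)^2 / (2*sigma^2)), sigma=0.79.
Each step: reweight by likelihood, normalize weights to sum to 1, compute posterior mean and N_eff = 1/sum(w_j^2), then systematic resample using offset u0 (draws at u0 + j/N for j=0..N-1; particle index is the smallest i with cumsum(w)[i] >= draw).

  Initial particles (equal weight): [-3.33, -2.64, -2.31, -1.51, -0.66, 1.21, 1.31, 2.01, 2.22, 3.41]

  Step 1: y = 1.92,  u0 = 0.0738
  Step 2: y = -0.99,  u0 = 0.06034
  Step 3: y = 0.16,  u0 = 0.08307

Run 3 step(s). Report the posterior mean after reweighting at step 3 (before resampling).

post_mean = 1.2459

step 1: w=[0.0000, 0.0000, 0.0000, 0.0000, 0.0014, 0.1904, 0.2116, 0.2832, 0.2653, 0.0481]  mean=1.8289  Neff=4.2750  idx=[5, 5, 6, 6, 7, 7, 7, 8, 8, 9]
step 2: w=[0.2835, 0.2835, 0.1977, 0.1977, 0.0101, 0.0101, 0.0101, 0.0036, 0.0036, 0.0000]  mean=1.2810  Neff=4.1787  idx=[0, 0, 0, 1, 1, 1, 2, 2, 3, 3]
step 3: w=[0.1069, 0.1069, 0.1069, 0.1069, 0.1069, 0.1069, 0.0896, 0.0896, 0.0896, 0.0896]  mean=1.2459  Neff=9.9289  idx=[0, 1, 2, 3, 4, 5, 6, 7, 8, 9]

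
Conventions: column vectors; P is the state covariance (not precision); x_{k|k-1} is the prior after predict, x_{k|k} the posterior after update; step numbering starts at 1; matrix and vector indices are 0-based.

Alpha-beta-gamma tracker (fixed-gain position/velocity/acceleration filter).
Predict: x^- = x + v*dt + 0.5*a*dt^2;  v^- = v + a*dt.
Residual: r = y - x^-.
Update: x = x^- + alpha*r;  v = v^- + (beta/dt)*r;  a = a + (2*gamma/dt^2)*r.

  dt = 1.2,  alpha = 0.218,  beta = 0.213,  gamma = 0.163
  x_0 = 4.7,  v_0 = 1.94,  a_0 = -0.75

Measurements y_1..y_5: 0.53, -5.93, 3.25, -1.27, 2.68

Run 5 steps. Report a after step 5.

step 1: x_pred=6.4880  r=-5.9580  x^+=5.1892  v^+=-0.0175  a^+=-2.0988
step 2: x_pred=3.6569  r=-9.5869  x^+=1.5670  v^+=-4.2378  a^+=-4.2692
step 3: x_pred=-6.5922  r=9.8422  x^+=-4.4466  v^+=-7.6139  a^+=-2.0410
step 4: x_pred=-15.0528  r=13.7828  x^+=-12.0482  v^+=-7.6167  a^+=1.0792
step 5: x_pred=-20.4111  r=23.0911  x^+=-15.3772  v^+=-2.2229  a^+=6.3068

a_post = 6.3068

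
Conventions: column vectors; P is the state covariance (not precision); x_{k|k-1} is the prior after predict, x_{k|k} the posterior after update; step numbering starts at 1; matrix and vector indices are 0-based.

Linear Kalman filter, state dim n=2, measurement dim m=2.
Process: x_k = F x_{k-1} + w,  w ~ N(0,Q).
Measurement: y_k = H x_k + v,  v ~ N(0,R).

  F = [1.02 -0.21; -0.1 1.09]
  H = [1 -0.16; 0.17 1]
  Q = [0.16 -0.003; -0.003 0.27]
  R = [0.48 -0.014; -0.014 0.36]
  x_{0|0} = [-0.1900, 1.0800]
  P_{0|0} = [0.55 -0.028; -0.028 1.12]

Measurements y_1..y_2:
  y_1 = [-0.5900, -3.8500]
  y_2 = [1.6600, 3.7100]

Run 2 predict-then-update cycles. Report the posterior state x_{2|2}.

x_post = [0.7339, 0.9579]

step 1: x^-=[-0.4206, 1.1962]  P^-=[0.7936 -0.3472; -0.3472 1.6123]  S=[1.4260 -0.4748; -0.4748 1.8772]  K=[0.6091 0.0410; -0.1626 0.7863]  nu=[0.0220, -4.9747]  x^+=[-0.6111, -2.7191]  P^+=[0.2851 -0.0422; -0.0422 0.2925]
step 2: x^-=[-0.0523, -2.9027]  P^-=[0.4876 -0.1469; -0.1469 0.6296]  S=[1.0307 -0.1747; -0.1747 0.9538]  K=[0.5000 0.0245; -0.1370 0.6089]  nu=[1.2479, 6.6216]  x^+=[0.7339, 0.9579]  P^+=[0.2336 -0.0379; -0.0379 0.2275]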